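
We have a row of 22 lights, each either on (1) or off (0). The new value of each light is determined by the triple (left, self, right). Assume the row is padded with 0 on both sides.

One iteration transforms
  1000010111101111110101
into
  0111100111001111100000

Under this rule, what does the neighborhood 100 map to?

1

At position 1 the neighborhood is 100; the next row has 1 there.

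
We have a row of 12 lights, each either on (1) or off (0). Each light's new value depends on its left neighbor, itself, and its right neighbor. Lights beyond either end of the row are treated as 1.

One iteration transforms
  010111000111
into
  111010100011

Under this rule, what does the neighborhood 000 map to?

At position 7 the neighborhood is 000; the next row has 0 there.

0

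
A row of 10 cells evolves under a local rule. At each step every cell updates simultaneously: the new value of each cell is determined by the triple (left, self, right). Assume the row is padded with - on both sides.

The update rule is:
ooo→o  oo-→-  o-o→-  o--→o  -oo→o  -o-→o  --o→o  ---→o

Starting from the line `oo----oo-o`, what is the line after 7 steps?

o-ooooo--o
o-oooo-ooo
o-ooo--oo-
o-oo-ooo-o
o-o--oo--o
o-oooo-ooo  (repeats step 2; period 4)
step 7: o-ooo--oo-

o-ooo--oo-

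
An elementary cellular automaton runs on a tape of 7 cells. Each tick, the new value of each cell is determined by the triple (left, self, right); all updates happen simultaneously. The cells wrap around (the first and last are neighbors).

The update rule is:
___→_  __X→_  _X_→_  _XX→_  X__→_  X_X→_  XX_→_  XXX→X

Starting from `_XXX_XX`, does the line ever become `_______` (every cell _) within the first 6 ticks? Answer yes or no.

yes

__X____
_______
all cells are _ at tick 2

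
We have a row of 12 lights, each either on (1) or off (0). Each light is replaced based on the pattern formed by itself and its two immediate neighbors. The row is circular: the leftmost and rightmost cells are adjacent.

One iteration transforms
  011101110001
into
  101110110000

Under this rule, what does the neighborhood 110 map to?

1

At position 3 the neighborhood is 110; the next row has 1 there.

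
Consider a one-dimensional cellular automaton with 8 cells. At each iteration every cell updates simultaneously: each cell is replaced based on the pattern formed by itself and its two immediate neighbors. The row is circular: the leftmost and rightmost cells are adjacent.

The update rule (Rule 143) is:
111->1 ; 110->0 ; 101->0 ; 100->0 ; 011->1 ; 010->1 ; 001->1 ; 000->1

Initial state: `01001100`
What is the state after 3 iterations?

00110111

11011001
10010011
00110111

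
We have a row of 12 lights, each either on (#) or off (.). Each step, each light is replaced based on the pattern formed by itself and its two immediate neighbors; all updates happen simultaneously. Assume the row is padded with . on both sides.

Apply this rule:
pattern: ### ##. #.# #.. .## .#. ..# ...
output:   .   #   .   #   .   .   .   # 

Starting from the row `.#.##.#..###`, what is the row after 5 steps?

....#..#...#
###..#..##..
..##..#..###
#..##..#...#
.#..##..##..

.#..##..##..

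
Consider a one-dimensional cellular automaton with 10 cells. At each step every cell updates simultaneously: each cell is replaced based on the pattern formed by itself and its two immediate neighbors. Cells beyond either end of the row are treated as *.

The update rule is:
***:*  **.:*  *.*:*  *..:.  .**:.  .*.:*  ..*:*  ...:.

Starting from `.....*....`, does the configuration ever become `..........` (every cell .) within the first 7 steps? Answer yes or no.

step 1: ....**...*
step 2: ...*.*..*.
step 3: ..****.***
step 4: .*.****.**
step 5: ***.****.*
step 6: ****.****.
step 7: *****.****
step 7 is *****.****, still not uniform .

no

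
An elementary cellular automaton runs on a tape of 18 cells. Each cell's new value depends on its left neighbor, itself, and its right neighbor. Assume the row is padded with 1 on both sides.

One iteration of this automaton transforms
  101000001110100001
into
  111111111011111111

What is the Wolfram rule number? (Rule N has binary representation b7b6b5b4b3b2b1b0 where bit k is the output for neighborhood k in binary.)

position 9: 111 → 0  (bit 7 = 0)
position 0: 110 → 1  (bit 6 = 1)
position 1: 101 → 1  (bit 5 = 1)
position 3: 100 → 1  (bit 4 = 1)
position 8: 011 → 1  (bit 3 = 1)
position 2: 010 → 1  (bit 2 = 1)
position 7: 001 → 1  (bit 1 = 1)
position 4: 000 → 1  (bit 0 = 1)
bits b7..b0 = 01111111 = 127

127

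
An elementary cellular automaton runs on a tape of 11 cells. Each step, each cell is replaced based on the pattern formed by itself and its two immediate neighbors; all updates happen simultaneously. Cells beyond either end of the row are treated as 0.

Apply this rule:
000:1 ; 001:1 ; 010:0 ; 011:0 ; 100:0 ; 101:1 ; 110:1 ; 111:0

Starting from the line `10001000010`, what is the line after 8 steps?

10101001001

00110011100
11010100101
01101001010
10110010100
01010101001
10101010010
01010100100
10101001001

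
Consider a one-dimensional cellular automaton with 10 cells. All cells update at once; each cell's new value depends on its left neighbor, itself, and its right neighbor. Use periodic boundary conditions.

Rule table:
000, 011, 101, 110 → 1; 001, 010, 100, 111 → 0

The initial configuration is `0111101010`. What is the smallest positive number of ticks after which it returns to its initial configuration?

tick 1: 0100110100
tick 2: 0000111001
tick 3: 0110101000
tick 4: 0111010011
tick 5: 1101100011
tick 6: 0111101010

6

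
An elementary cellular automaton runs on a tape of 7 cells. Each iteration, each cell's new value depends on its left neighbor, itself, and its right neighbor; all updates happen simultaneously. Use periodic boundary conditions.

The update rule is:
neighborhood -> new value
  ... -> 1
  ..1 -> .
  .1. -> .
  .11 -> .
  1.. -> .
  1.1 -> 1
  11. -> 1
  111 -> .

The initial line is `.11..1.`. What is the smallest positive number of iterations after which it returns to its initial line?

..1....
1...111
1.1....
.1..11.
.....1.
1111...
...1.1.
11..1..
.1.....
...1111
.1....1
1..11..
....1..
111...1
..1.1..
1..1..1
1......
..1111.
1....1.
..11..1
...1...
11...11
.1.1...
..1..11
......1
.1111..
....1.1
.11..1.

28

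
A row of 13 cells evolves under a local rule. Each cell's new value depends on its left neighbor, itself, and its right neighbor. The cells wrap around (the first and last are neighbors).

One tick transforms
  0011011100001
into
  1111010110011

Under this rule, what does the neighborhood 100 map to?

At position 0 the neighborhood is 100; the next row has 1 there.

1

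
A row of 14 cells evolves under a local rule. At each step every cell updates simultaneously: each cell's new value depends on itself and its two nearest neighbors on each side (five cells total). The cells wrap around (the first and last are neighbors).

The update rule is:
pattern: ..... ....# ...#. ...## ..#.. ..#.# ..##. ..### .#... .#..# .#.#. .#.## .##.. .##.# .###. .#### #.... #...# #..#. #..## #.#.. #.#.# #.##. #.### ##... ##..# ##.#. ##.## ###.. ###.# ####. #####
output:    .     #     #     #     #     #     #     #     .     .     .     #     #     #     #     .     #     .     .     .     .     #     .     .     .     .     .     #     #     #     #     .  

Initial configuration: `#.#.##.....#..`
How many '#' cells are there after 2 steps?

#.##.#.#.###..
##.#.#.##.##..
count of #: 8

8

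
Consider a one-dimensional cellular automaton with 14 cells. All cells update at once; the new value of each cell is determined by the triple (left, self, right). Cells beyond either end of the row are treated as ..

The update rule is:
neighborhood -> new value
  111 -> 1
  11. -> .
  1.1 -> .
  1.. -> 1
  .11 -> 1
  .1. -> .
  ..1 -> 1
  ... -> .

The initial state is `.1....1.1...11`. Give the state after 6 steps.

1.1.1..1.1.1.1

step 1: 1.1..1...1.11.
step 2: ...11.1.1..1.1
step 3: ..11.....11...
step 4: .11.1...11.1..
step 5: 11...1.11...1.
step 6: 1.1.1..1.1.1.1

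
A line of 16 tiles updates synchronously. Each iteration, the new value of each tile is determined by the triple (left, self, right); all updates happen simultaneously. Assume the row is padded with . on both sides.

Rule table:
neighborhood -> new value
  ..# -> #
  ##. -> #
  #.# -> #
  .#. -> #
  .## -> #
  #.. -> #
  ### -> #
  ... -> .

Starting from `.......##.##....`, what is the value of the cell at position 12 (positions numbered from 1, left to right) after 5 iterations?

#

......#######...
.....#########..
....###########.
...#############
..##############
position 12 holds #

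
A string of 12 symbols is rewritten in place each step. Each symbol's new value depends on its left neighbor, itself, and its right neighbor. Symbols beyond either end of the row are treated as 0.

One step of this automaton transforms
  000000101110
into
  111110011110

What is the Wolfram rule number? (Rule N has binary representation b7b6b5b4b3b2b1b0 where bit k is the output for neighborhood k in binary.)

position 9: 111 → 1  (bit 7 = 1)
position 10: 110 → 1  (bit 6 = 1)
position 7: 101 → 1  (bit 5 = 1)
position 11: 100 → 0  (bit 4 = 0)
position 8: 011 → 1  (bit 3 = 1)
position 6: 010 → 0  (bit 2 = 0)
position 5: 001 → 0  (bit 1 = 0)
position 0: 000 → 1  (bit 0 = 1)
bits b7..b0 = 11101001 = 233

233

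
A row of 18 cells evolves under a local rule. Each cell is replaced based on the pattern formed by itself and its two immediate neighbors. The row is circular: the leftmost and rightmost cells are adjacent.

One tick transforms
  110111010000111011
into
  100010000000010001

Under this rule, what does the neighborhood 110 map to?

At position 1 the neighborhood is 110; the next row has 0 there.

0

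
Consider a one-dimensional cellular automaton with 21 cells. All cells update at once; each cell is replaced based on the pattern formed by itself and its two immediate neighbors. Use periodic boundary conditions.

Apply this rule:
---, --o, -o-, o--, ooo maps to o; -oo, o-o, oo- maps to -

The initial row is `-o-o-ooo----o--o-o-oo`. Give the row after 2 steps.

oo-oooo--oooooo--oooo

-o-o--o-oooooooo-o---
oo-oooo--oooooo--oooo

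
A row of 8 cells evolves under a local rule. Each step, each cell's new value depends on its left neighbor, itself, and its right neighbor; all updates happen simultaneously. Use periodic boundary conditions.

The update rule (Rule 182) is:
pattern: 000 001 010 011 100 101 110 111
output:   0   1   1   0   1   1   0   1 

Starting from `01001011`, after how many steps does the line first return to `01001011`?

11111100
01111011
10110100
11001111
10110111
01001011

6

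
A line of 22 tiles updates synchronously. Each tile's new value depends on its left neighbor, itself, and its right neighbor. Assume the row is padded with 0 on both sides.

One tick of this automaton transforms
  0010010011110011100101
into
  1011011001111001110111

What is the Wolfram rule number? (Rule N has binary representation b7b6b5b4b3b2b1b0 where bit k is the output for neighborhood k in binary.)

position 9: 111 → 1  (bit 7 = 1)
position 11: 110 → 1  (bit 6 = 1)
position 20: 101 → 1  (bit 5 = 1)
position 3: 100 → 1  (bit 4 = 1)
position 8: 011 → 0  (bit 3 = 0)
position 2: 010 → 1  (bit 2 = 1)
position 1: 001 → 0  (bit 1 = 0)
position 0: 000 → 1  (bit 0 = 1)
bits b7..b0 = 11110101 = 245

245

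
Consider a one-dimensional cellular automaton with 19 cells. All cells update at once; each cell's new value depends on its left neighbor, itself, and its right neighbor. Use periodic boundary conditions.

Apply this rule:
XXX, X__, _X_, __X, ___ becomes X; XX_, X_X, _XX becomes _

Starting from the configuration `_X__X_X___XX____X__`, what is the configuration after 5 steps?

X_XXXX__XXXXX___XXX

step 1: XXXXX_XXXX__XXXXXXX
step 2: XXXX___XX_XX_XXXXXX
step 3: XXX_XXX_______XXXXX
step 4: XX___X_XXXXXXX_XXXX
step 5: X_XXXX__XXXXX___XXX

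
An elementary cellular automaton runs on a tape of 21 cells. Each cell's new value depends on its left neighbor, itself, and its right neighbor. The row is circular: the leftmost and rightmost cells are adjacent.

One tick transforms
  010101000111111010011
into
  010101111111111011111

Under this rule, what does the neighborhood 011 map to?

At position 9 the neighborhood is 011; the next row has 1 there.

1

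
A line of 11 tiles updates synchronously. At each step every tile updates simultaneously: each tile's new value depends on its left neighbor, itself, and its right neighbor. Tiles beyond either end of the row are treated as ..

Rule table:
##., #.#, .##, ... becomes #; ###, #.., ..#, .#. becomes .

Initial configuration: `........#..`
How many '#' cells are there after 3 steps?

step 1: #######...#
step 2: #.....#.#..
step 3: ..###..#..#
count of #: 5

5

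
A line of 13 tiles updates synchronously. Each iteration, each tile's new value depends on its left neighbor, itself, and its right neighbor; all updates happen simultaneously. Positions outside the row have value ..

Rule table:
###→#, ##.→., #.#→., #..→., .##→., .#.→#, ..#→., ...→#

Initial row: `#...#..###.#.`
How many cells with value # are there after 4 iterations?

#.#.#...#..#.
#.#.#.#.#..#.
#.#.#.#.#..#.  (fixed point — unchanged through iteration 4)
count of #: 6

6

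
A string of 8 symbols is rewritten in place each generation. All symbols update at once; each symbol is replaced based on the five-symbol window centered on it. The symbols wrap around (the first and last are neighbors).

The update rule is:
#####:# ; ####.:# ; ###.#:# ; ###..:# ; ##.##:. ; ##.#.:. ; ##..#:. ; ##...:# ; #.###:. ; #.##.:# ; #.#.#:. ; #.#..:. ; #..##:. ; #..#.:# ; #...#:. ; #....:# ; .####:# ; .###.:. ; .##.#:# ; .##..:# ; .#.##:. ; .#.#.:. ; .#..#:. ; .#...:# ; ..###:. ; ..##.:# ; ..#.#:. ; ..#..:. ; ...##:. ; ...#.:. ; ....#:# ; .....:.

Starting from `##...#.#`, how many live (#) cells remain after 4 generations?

.##.....
.####..#
..###.#.
....#..#
count of #: 2

2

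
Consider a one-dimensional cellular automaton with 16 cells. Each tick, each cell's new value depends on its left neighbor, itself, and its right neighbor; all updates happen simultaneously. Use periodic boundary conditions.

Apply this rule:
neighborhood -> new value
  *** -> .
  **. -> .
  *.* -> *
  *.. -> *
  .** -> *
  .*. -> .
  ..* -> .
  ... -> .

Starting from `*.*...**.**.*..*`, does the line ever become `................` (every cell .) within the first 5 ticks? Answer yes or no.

no

.*.*..*.**.*.*.*
*.*.*..**.*.*.*.
.*.*.*.*.*.*.*.*
*.*.*.*.*.*.*.*.
.*.*.*.*.*.*.*.*
tick 5 is .*.*.*.*.*.*.*.*, still not uniform .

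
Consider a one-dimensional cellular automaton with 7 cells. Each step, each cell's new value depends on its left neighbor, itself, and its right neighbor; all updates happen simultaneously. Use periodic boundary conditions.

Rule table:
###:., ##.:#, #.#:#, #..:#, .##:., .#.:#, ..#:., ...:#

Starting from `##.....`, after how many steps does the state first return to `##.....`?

14

step 1: .#####.
step 2: .....##
step 3: ####..#
step 4: ...##..
step 5: ##..###
step 6: .##....
step 7: ..#####
step 8: #.....#
step 9: #####..
step 10: ....##.
step 11: ###..##
step 12: ..##...
step 13: #..####
step 14: ##.....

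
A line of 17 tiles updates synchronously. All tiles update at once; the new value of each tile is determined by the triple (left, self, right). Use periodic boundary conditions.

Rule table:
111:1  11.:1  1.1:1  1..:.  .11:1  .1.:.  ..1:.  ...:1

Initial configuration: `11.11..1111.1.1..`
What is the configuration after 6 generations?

generation 1: 11111..11111.1...
generation 2: 11111..111111..1.
generation 3: 11111..111111...1
generation 4: 11111..111111.1.1
generation 5: 11111..1111111.11
generation 6: 11111..1111111111

11111..1111111111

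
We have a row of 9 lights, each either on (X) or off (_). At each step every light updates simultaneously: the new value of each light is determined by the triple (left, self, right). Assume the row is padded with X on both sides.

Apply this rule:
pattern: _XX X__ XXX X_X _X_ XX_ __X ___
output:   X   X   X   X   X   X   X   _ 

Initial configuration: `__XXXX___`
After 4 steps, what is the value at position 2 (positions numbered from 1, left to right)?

X

XXXXXXX_X
XXXXXXXXX
XXXXXXXXX  (fixed point — unchanged through step 4)
position 2 holds X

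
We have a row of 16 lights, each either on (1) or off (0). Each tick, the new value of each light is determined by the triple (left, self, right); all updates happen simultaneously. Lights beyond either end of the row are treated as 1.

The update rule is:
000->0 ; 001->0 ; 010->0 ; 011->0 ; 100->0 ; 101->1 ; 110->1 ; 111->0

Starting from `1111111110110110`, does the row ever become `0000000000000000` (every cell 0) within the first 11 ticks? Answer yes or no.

yes

0000000011011011
0000000001101100
0000000000110100
0000000000011000
0000000000001000
0000000000000000
all cells are 0 at tick 6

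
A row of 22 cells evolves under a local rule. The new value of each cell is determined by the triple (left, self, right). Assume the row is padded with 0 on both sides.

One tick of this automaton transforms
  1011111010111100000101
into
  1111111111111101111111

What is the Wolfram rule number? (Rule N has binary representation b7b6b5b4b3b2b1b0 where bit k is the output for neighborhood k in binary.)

239

position 3: 111 → 1  (bit 7 = 1)
position 6: 110 → 1  (bit 6 = 1)
position 1: 101 → 1  (bit 5 = 1)
position 14: 100 → 0  (bit 4 = 0)
position 2: 011 → 1  (bit 3 = 1)
position 0: 010 → 1  (bit 2 = 1)
position 18: 001 → 1  (bit 1 = 1)
position 15: 000 → 1  (bit 0 = 1)
bits b7..b0 = 11101111 = 239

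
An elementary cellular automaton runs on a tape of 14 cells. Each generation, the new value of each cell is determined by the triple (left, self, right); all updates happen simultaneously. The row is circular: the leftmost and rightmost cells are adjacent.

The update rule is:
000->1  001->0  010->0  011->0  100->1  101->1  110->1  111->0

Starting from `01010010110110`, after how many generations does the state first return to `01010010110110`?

00101001011011
10010100101101
11001010010110
01100101001011
10110010100101
11011001010010
01101100101001
10110110010100
01011011001010
00101101100101
10010110110010
01001011011001
10100101101100
01010010110110

14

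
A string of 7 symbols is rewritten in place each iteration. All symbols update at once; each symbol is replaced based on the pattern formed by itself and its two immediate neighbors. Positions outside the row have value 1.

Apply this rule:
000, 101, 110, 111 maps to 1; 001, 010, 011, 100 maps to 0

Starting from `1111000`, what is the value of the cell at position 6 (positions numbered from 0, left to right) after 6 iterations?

1111010
1111101
1111110
1111111
1111111  (fixed point — unchanged through iteration 6)
position 6 holds 1

1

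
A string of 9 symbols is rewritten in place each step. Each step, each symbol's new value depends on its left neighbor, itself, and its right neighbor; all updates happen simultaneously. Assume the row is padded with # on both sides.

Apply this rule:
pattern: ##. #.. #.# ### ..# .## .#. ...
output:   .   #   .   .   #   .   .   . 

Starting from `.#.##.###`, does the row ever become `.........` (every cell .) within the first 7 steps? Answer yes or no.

yes

.........
all cells are . at step 1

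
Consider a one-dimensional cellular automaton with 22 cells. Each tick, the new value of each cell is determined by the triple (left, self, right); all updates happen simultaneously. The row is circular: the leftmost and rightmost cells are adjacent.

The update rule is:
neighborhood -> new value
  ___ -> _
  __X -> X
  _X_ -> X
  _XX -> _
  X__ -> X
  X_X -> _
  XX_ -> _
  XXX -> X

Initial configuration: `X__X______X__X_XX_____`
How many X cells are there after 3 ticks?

XXXXX____XXXXX___X___X
XXXX_X__X_XXX_X_XXX_X_
_XX__XXXX__X__X__X__X_
count of X: 10

10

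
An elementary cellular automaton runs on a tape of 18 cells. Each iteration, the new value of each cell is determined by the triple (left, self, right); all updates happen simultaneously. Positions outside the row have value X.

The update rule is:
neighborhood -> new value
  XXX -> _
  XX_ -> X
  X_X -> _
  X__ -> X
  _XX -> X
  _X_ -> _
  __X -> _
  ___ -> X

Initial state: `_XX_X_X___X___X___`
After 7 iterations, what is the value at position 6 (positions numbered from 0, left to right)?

X

_XX____XX__XX__XX_
_XXXXX_XXX_XXX_XX_
_X___X_X_X_X_X_XX_
__XX___________XX_
X_XXXXXXXXXXXX_XX_
X_X__________X_XX_
X__XXXXXXXXX___XX_
position 6 holds X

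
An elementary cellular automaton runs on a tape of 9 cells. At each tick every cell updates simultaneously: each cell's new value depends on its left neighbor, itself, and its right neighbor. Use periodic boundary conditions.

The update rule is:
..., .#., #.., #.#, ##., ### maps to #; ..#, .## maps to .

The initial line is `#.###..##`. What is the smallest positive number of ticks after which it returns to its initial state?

##.###..#
###.###..
.###.###.
..###.###
#..###.##
##..###.#
###..###.
.###..###
#.###..##

9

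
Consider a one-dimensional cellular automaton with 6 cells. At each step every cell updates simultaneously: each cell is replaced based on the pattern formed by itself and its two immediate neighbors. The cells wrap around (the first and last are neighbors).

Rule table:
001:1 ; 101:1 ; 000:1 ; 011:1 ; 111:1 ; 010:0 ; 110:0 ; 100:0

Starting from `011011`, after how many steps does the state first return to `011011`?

3

110110
101101
011011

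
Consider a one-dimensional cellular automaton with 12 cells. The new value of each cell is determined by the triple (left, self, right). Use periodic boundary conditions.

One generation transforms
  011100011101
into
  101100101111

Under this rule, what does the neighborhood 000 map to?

0

At position 5 the neighborhood is 000; the next row has 0 there.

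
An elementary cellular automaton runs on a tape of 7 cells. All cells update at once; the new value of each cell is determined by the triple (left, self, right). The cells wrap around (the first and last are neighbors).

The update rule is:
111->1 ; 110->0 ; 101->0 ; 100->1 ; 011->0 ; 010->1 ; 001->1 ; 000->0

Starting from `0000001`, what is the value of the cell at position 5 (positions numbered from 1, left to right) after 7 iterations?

0

1000011
0100101
0111101
0011001
1100111
1011011
0000001
position 5 holds 0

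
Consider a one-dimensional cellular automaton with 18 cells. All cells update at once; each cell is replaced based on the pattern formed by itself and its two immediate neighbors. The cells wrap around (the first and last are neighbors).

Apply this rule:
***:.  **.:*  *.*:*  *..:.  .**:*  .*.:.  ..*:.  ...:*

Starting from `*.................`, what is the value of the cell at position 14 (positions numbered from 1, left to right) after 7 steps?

..***************.
*.*.............*.
.*..***********..*
*...*.........*...
..*...*******...*.
*...*.*.....*.*...
..*..*..***..*..*.
position 14 holds *

*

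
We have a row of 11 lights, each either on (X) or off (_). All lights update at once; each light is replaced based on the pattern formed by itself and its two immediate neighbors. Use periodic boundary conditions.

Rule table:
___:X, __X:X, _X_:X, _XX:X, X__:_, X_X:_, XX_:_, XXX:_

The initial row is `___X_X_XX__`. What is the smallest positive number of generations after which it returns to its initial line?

22

XXXX_X_X__X
_____X_X_XX
_XXXXX_X_X_
XX_____X_X_
X__XXXXX_X_
X_XX_____X_
X_X__XXXXX_
X_X_XX_____
X_X_X__XXXX
__X_X_XX___
XXX_X_X__XX
____X_X_XX_
XXXXX_X_X__
X_____X_X_X
__XXXXX_X_X
_XX_____X_X
_X__XXXXX_X
_X_XX_____X
_X_X__XXXXX
_X_X_XX____
XX_X_X__XXX
___X_X_XX__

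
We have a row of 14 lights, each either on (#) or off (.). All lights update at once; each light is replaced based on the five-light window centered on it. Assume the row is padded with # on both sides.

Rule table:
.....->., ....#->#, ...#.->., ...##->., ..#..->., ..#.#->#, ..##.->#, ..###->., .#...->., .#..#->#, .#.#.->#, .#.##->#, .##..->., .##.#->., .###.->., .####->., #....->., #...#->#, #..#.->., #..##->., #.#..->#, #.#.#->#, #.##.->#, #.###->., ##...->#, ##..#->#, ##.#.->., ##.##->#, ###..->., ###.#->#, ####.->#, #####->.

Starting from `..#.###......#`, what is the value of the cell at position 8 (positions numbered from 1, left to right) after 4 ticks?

#.##...#...#..
###.##...#..#.
.####.##..#.##
#..####.#.##..
position 8 holds .

.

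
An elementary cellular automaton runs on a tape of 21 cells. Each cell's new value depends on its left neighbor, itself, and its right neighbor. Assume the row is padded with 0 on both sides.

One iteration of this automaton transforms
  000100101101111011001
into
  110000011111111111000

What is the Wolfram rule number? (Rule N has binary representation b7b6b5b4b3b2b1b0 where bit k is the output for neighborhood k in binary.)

233

position 12: 111 → 1  (bit 7 = 1)
position 9: 110 → 1  (bit 6 = 1)
position 7: 101 → 1  (bit 5 = 1)
position 4: 100 → 0  (bit 4 = 0)
position 8: 011 → 1  (bit 3 = 1)
position 3: 010 → 0  (bit 2 = 0)
position 2: 001 → 0  (bit 1 = 0)
position 0: 000 → 1  (bit 0 = 1)
bits b7..b0 = 11101001 = 233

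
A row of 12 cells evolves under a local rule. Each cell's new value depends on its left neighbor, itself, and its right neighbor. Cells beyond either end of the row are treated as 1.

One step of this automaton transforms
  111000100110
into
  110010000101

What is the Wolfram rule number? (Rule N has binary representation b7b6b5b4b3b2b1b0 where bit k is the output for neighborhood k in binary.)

169

position 0: 111 → 1  (bit 7 = 1)
position 2: 110 → 0  (bit 6 = 0)
position 11: 101 → 1  (bit 5 = 1)
position 3: 100 → 0  (bit 4 = 0)
position 9: 011 → 1  (bit 3 = 1)
position 6: 010 → 0  (bit 2 = 0)
position 5: 001 → 0  (bit 1 = 0)
position 4: 000 → 1  (bit 0 = 1)
bits b7..b0 = 10101001 = 169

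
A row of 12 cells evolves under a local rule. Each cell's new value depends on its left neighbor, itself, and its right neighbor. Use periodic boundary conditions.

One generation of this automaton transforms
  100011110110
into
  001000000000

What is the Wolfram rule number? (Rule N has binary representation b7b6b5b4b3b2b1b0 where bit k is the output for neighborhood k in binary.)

1

position 5: 111 → 0  (bit 7 = 0)
position 7: 110 → 0  (bit 6 = 0)
position 8: 101 → 0  (bit 5 = 0)
position 1: 100 → 0  (bit 4 = 0)
position 4: 011 → 0  (bit 3 = 0)
position 0: 010 → 0  (bit 2 = 0)
position 3: 001 → 0  (bit 1 = 0)
position 2: 000 → 1  (bit 0 = 1)
bits b7..b0 = 00000001 = 1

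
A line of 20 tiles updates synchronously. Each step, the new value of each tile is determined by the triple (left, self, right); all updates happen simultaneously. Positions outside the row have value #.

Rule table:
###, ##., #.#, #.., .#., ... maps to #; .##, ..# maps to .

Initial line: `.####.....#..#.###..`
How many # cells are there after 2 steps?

#.#######.##.##.###.
##.#######.##.##.###
count of #: 16

16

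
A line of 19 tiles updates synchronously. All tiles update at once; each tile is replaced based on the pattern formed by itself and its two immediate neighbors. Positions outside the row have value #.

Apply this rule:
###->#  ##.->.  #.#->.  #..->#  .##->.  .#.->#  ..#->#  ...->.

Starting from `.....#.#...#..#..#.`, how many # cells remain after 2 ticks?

#...##.##.########.
.#.#.......######..
count of #: 8

8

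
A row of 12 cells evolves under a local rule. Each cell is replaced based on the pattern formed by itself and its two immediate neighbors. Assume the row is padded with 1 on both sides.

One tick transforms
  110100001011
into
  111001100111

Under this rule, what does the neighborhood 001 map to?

At position 7 the neighborhood is 001; the next row has 0 there.

0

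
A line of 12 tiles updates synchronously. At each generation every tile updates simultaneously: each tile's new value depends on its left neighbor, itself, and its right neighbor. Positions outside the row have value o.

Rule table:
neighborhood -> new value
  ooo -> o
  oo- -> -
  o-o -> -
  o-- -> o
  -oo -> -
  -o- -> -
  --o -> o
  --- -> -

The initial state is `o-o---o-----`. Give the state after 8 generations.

--o---o-----

---o-o-o---o
o-o-----o-o-
---o---o----
o-o-o-o-o--o
---------oo-
o-------o---
-o-----o-o-o
--o---o-----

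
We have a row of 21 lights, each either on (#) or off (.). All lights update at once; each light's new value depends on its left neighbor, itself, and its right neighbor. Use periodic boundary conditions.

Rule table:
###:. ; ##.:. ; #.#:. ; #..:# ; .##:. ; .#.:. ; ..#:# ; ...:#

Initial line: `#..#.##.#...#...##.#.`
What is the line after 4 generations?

#..######.......#####

generation 1: .##......###.###.....
generation 2: #..######.......#####
generation 3: .##......#######.....
generation 4: #..######.......#####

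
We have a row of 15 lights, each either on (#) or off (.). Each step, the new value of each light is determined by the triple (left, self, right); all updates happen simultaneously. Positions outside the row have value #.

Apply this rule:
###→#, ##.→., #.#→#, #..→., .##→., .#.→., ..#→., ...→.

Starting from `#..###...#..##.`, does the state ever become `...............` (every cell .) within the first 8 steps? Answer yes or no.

....#.........#
...............
all cells are . at step 2

yes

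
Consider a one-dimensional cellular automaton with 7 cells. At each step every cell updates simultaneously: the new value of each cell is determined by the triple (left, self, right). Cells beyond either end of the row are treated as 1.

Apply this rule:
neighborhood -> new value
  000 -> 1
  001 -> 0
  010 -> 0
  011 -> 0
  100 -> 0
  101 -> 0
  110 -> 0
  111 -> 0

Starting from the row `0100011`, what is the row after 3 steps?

0001000

0001000
0100010
0001000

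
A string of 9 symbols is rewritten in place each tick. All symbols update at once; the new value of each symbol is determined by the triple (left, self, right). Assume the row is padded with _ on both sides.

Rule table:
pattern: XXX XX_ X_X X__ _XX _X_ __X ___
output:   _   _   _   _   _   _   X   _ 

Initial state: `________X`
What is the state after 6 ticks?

__X______

_______X_
______X__
_____X___
____X____
___X_____
__X______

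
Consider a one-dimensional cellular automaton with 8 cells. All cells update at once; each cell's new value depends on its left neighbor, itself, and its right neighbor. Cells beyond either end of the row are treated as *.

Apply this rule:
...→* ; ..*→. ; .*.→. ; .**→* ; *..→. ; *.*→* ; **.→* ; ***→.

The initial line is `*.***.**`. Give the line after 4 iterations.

iteration 1: ***.***.
iteration 2: ..***.**
iteration 3: ..*.***.
iteration 4: ...**.**

...**.**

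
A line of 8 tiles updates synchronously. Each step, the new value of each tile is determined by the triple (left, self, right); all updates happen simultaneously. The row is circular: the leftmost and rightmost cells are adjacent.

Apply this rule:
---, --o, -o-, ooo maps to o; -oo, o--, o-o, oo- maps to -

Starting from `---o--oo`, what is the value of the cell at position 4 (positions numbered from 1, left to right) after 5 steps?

-

-ooo-o--
o-o--o-o
--o-oo--
ooo----o
oo--ooo-
position 4 holds -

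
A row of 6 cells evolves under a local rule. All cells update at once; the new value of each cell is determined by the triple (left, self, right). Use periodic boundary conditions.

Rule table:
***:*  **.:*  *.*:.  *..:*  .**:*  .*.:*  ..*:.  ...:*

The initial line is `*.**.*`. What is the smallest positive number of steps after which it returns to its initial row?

*.**.*

1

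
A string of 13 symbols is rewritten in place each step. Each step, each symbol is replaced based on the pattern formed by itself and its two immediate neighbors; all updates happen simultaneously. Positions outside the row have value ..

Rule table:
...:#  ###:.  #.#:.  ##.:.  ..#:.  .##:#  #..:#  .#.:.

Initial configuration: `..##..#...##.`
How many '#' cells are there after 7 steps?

6

#.#.#..##.#.#
.....#.#.....
####....#####
#...###.#....
.##.#....####
.#...###.#...
..##.#....###
count of #: 6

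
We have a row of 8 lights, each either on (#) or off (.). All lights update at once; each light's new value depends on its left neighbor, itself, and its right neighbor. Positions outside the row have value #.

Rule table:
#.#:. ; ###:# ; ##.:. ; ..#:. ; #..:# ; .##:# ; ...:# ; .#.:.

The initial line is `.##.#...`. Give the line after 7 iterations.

.###..#.

.#...##.
..##.#..
#.#...#.
...##...
##.#.##.
#....#..
.###..#.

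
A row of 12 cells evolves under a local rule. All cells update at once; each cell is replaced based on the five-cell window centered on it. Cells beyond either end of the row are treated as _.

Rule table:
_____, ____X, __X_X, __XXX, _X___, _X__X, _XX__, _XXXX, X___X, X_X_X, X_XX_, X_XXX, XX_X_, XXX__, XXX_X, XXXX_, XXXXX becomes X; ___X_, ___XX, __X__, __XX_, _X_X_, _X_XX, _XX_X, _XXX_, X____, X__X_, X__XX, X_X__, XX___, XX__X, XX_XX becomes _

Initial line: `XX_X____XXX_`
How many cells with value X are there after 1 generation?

__X_X_X_X_X_
count of X: 5

5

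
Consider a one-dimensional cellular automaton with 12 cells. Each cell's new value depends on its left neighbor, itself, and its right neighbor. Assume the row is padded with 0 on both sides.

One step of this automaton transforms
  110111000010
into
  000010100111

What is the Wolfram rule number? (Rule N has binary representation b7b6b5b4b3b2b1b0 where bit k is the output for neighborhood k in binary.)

position 4: 111 → 1  (bit 7 = 1)
position 1: 110 → 0  (bit 6 = 0)
position 2: 101 → 0  (bit 5 = 0)
position 6: 100 → 1  (bit 4 = 1)
position 0: 011 → 0  (bit 3 = 0)
position 10: 010 → 1  (bit 2 = 1)
position 9: 001 → 1  (bit 1 = 1)
position 7: 000 → 0  (bit 0 = 0)
bits b7..b0 = 10010110 = 150

150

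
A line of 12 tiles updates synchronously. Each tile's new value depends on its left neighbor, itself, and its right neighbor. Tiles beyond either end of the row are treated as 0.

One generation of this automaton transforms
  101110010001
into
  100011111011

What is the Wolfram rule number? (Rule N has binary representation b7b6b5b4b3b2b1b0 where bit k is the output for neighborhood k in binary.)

position 3: 111 → 0  (bit 7 = 0)
position 4: 110 → 1  (bit 6 = 1)
position 1: 101 → 0  (bit 5 = 0)
position 5: 100 → 1  (bit 4 = 1)
position 2: 011 → 0  (bit 3 = 0)
position 0: 010 → 1  (bit 2 = 1)
position 6: 001 → 1  (bit 1 = 1)
position 9: 000 → 0  (bit 0 = 0)
bits b7..b0 = 01010110 = 86

86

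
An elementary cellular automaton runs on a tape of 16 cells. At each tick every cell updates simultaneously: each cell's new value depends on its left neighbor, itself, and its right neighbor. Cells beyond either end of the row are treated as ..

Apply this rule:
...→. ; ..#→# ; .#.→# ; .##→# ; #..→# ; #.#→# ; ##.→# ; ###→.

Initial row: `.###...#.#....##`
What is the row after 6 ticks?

#.#####.....##.#

##.##.#####..###
#######...####.#
#.....##.##..###
##...#########.#
###.##.......###
#.#####.....##.#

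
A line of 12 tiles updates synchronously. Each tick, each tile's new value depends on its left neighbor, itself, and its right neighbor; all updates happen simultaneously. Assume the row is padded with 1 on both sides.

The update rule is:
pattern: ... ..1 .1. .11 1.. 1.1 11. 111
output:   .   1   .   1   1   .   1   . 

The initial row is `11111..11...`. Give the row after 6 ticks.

11.111....11

tick 1: ....111111.1
tick 2: 1..11....1.1
tick 3: 111111..1..1
tick 4: .....111.111
tick 5: 1...11.1.1..
tick 6: 11.111....11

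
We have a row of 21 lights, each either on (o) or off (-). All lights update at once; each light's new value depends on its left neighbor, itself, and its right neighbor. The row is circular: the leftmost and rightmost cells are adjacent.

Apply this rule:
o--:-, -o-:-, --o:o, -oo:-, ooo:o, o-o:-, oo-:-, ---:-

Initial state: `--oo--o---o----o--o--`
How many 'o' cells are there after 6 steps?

step 1: -o---o---o----o--o---
step 2: o---o---o----o--o----
step 3: ---o---o----o--o----o
step 4: --o---o----o--o----o-
step 5: -o---o----o--o----o--
step 6: o---o----o--o----o---
count of o: 5

5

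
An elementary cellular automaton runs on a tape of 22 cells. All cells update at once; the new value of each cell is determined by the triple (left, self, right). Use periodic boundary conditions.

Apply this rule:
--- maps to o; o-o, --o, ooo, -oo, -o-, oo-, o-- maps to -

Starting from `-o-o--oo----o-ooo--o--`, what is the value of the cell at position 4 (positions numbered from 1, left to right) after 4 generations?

o

---------oo----------o
-ooooooo----oooooooo--
---------oo----------o  (repeats generation 1; period 2)
generation 4: -ooooooo----oooooooo--
position 4 holds o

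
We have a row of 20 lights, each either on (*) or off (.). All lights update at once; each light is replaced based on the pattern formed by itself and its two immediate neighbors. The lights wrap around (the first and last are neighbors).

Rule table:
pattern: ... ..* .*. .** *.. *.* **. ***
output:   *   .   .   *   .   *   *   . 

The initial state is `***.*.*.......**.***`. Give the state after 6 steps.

.**.*.*****...**....

..**.*..*****.****..
*.***...*...***..*.*
***.*.*...*.*.*...**
..**.*..*..*.*..*.*.
*.***.......*....*..
.**.*.*****...**....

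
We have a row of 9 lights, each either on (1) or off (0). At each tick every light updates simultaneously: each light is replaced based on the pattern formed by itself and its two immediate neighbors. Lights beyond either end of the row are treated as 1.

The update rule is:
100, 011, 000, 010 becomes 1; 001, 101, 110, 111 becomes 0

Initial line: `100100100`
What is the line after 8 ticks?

010100100

010110110
010100100
010110110  (repeats tick 1; period 2)
tick 8: 010100100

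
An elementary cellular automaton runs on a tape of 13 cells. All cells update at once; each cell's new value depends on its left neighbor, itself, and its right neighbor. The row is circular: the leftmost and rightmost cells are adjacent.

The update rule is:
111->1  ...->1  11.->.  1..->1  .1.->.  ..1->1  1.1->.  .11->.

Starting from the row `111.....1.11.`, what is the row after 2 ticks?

.1.11111.....
1...111.11111

1...111.11111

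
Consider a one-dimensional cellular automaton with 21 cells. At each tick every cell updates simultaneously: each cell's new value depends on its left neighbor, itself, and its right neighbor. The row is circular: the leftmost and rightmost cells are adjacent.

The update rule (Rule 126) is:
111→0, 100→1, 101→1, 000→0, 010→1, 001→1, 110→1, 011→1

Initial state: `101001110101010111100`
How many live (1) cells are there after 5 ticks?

111111011111111100111
000001110000000111100
000011011000001100110
000111111100011111111
101100000110110000001
count of 1: 8

8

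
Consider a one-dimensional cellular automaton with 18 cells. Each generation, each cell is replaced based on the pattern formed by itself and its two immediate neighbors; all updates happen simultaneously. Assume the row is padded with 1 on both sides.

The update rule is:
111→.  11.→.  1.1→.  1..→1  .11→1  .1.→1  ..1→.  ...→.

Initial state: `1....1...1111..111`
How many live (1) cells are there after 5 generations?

8

.1...11..1...1.1..
.11..1.1.11..1.11.
.1.1.1.1.1.1.1.1..
.1.1.1.1.1.1.1.11.
.1.1.1.1.1.1.1.1..
count of 1: 8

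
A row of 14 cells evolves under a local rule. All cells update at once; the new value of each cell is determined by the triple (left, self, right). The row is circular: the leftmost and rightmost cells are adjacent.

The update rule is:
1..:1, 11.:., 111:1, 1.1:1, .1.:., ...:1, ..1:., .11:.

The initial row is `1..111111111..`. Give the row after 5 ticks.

.1..1111111.1.
..1..11111.1.1
1..1..111.1.1.
.1..1..1.1.1.1
1.1..1..1.1.1.

1.1..1..1.1.1.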